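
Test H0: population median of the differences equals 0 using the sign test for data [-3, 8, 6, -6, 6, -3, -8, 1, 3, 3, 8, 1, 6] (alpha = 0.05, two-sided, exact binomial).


Step 1: Discard zero differences. Original n = 13; n_eff = number of nonzero differences = 13.
Nonzero differences (with sign): -3, +8, +6, -6, +6, -3, -8, +1, +3, +3, +8, +1, +6
Step 2: Count signs: positive = 9, negative = 4.
Step 3: Under H0: P(positive) = 0.5, so the number of positives S ~ Bin(13, 0.5).
Step 4: Two-sided exact p-value = sum of Bin(13,0.5) probabilities at or below the observed probability = 0.266846.
Step 5: alpha = 0.05. fail to reject H0.

n_eff = 13, pos = 9, neg = 4, p = 0.266846, fail to reject H0.


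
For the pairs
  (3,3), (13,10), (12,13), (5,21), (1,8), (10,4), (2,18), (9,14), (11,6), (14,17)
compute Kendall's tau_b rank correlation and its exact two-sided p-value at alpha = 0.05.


Step 1: Enumerate the 45 unordered pairs (i,j) with i<j and classify each by sign(x_j-x_i) * sign(y_j-y_i).
  (1,2):dx=+10,dy=+7->C; (1,3):dx=+9,dy=+10->C; (1,4):dx=+2,dy=+18->C; (1,5):dx=-2,dy=+5->D
  (1,6):dx=+7,dy=+1->C; (1,7):dx=-1,dy=+15->D; (1,8):dx=+6,dy=+11->C; (1,9):dx=+8,dy=+3->C
  (1,10):dx=+11,dy=+14->C; (2,3):dx=-1,dy=+3->D; (2,4):dx=-8,dy=+11->D; (2,5):dx=-12,dy=-2->C
  (2,6):dx=-3,dy=-6->C; (2,7):dx=-11,dy=+8->D; (2,8):dx=-4,dy=+4->D; (2,9):dx=-2,dy=-4->C
  (2,10):dx=+1,dy=+7->C; (3,4):dx=-7,dy=+8->D; (3,5):dx=-11,dy=-5->C; (3,6):dx=-2,dy=-9->C
  (3,7):dx=-10,dy=+5->D; (3,8):dx=-3,dy=+1->D; (3,9):dx=-1,dy=-7->C; (3,10):dx=+2,dy=+4->C
  (4,5):dx=-4,dy=-13->C; (4,6):dx=+5,dy=-17->D; (4,7):dx=-3,dy=-3->C; (4,8):dx=+4,dy=-7->D
  (4,9):dx=+6,dy=-15->D; (4,10):dx=+9,dy=-4->D; (5,6):dx=+9,dy=-4->D; (5,7):dx=+1,dy=+10->C
  (5,8):dx=+8,dy=+6->C; (5,9):dx=+10,dy=-2->D; (5,10):dx=+13,dy=+9->C; (6,7):dx=-8,dy=+14->D
  (6,8):dx=-1,dy=+10->D; (6,9):dx=+1,dy=+2->C; (6,10):dx=+4,dy=+13->C; (7,8):dx=+7,dy=-4->D
  (7,9):dx=+9,dy=-12->D; (7,10):dx=+12,dy=-1->D; (8,9):dx=+2,dy=-8->D; (8,10):dx=+5,dy=+3->C
  (9,10):dx=+3,dy=+11->C
Step 2: C = 24, D = 21, total pairs = 45.
Step 3: tau = (C - D)/(n(n-1)/2) = (24 - 21)/45 = 0.066667.
Step 4: Exact two-sided p-value (enumerate n! = 3628800 permutations of y under H0): p = 0.861801.
Step 5: alpha = 0.05. fail to reject H0.

tau_b = 0.0667 (C=24, D=21), p = 0.861801, fail to reject H0.


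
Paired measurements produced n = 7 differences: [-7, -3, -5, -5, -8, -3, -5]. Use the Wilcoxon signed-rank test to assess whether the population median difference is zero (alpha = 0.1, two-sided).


Step 1: Drop any zero differences (none here) and take |d_i|.
|d| = [7, 3, 5, 5, 8, 3, 5]
Step 2: Midrank |d_i| (ties get averaged ranks).
ranks: |7|->6, |3|->1.5, |5|->4, |5|->4, |8|->7, |3|->1.5, |5|->4
Step 3: Attach original signs; sum ranks with positive sign and with negative sign.
W+ = 0 = 0
W- = 6 + 1.5 + 4 + 4 + 7 + 1.5 + 4 = 28
(Check: W+ + W- = 28 should equal n(n+1)/2 = 28.)
Step 4: Test statistic W = min(W+, W-) = 0.
Step 5: Ties in |d|, so use the tie-corrected normal approximation.
        E[W] = n(n+1)/4 = 7*8/4 = 14.
        Tie groups: |d|=3 (t=2), |d|=5 (t=3); sum(t^3 - t) = 30.
        Var[W] = n(n+1)(2n+1)/24 - sum(t^3-t)/48 = 840/24 - 30/48 = 34.375.
        z = (W - E[W]) / sqrt(Var[W]) = (0 - 14) / 5.8630 = -2.3878.
        Two-sided p = 2*Phi(z) = 0.016947.
Step 6: alpha = 0.1. reject H0.

W+ = 0, W- = 28, W = min = 0, p = 0.016947, reject H0.


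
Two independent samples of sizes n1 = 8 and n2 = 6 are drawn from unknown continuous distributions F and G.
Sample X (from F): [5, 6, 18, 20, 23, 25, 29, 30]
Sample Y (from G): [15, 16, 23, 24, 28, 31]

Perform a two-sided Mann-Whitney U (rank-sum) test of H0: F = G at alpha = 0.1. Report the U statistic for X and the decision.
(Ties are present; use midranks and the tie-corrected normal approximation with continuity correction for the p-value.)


Step 1: Combine and sort all 14 observations; assign midranks.
sorted (value, group): (5,X), (6,X), (15,Y), (16,Y), (18,X), (20,X), (23,X), (23,Y), (24,Y), (25,X), (28,Y), (29,X), (30,X), (31,Y)
ranks: 5->1, 6->2, 15->3, 16->4, 18->5, 20->6, 23->7.5, 23->7.5, 24->9, 25->10, 28->11, 29->12, 30->13, 31->14
Step 2: Rank sum for X: R1 = 1 + 2 + 5 + 6 + 7.5 + 10 + 12 + 13 = 56.5.
Step 3: U_X = R1 - n1(n1+1)/2 = 56.5 - 8*9/2 = 56.5 - 36 = 20.5.
       U_Y = n1*n2 - U_X = 48 - 20.5 = 27.5.
Step 4: Ties are present, so use the tie-corrected normal approximation (with continuity correction) for the p-value.
Step 5: p-value = 0.698220; compare to alpha = 0.1. fail to reject H0.

U_X = 20.5, p = 0.698220, fail to reject H0 at alpha = 0.1.


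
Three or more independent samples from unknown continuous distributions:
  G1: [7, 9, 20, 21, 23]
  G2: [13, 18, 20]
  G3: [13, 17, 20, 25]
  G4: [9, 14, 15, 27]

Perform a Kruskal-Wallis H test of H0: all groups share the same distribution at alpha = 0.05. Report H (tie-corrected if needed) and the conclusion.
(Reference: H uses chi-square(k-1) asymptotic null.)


Step 1: Combine all N = 16 observations and assign midranks.
sorted (value, group, rank): (7,G1,1), (9,G1,2.5), (9,G4,2.5), (13,G2,4.5), (13,G3,4.5), (14,G4,6), (15,G4,7), (17,G3,8), (18,G2,9), (20,G1,11), (20,G2,11), (20,G3,11), (21,G1,13), (23,G1,14), (25,G3,15), (27,G4,16)
Step 2: Sum ranks within each group.
R_1 = 41.5 (n_1 = 5)
R_2 = 24.5 (n_2 = 3)
R_3 = 38.5 (n_3 = 4)
R_4 = 31.5 (n_4 = 4)
Step 3: H = 12/(N(N+1)) * sum(R_i^2/n_i) - 3(N+1)
     = 12/(16*17) * (41.5^2/5 + 24.5^2/3 + 38.5^2/4 + 31.5^2/4) - 3*17
     = 0.044118 * 1163.16 - 51
     = 0.315809.
Step 4: Ties present; correction factor C = 1 - 36/(16^3 - 16) = 0.991176. Corrected H = 0.315809 / 0.991176 = 0.318620.
Step 5: Under H0, H ~ chi^2(3); p-value = 0.956489.
Step 6: alpha = 0.05. fail to reject H0.

H = 0.3186, df = 3, p = 0.956489, fail to reject H0.


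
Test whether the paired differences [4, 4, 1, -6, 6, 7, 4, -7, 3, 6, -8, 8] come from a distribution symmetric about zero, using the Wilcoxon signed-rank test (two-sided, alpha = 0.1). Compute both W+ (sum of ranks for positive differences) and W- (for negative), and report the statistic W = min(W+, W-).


Step 1: Drop any zero differences (none here) and take |d_i|.
|d| = [4, 4, 1, 6, 6, 7, 4, 7, 3, 6, 8, 8]
Step 2: Midrank |d_i| (ties get averaged ranks).
ranks: |4|->4, |4|->4, |1|->1, |6|->7, |6|->7, |7|->9.5, |4|->4, |7|->9.5, |3|->2, |6|->7, |8|->11.5, |8|->11.5
Step 3: Attach original signs; sum ranks with positive sign and with negative sign.
W+ = 4 + 4 + 1 + 7 + 9.5 + 4 + 2 + 7 + 11.5 = 50
W- = 7 + 9.5 + 11.5 = 28
(Check: W+ + W- = 78 should equal n(n+1)/2 = 78.)
Step 4: Test statistic W = min(W+, W-) = 28.
Step 5: Ties in |d|, so use the tie-corrected normal approximation.
        E[W] = n(n+1)/4 = 12*13/4 = 39.
        Tie groups: |d|=4 (t=3), |d|=6 (t=3), |d|=7 (t=2), |d|=8 (t=2); sum(t^3 - t) = 60.
        Var[W] = n(n+1)(2n+1)/24 - sum(t^3-t)/48 = 3900/24 - 60/48 = 161.25.
        z = (W - E[W]) / sqrt(Var[W]) = (28 - 39) / 12.6984 = -0.8662.
        Two-sided p = 2*Phi(z) = 0.386354.
Step 6: alpha = 0.1. fail to reject H0.

W+ = 50, W- = 28, W = min = 28, p = 0.386354, fail to reject H0.


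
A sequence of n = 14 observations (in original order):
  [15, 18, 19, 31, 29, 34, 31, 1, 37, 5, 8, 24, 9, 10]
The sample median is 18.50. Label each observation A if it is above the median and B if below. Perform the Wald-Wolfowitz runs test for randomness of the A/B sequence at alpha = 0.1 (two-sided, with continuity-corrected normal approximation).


Step 1: Compute median = 18.50; label A = above, B = below.
Labels in order: BBAAAAABABBABB  (n_A = 7, n_B = 7)
Step 2: Count runs R = 7.
Step 3: Under H0 (random ordering), E[R] = 2*n_A*n_B/(n_A+n_B) + 1 = 2*7*7/14 + 1 = 8.0000.
        Var[R] = 2*n_A*n_B*(2*n_A*n_B - n_A - n_B) / ((n_A+n_B)^2 * (n_A+n_B-1)) = 8232/2548 = 3.2308.
        SD[R] = 1.7974.
Step 4: Continuity-corrected z = (R + 0.5 - E[R]) / SD[R] = (7 + 0.5 - 8.0000) / 1.7974 = -0.2782.
Step 5: Two-sided p-value via normal approximation = 2*(1 - Phi(|z|)) = 0.780879.
Step 6: alpha = 0.1. fail to reject H0.

R = 7, z = -0.2782, p = 0.780879, fail to reject H0.


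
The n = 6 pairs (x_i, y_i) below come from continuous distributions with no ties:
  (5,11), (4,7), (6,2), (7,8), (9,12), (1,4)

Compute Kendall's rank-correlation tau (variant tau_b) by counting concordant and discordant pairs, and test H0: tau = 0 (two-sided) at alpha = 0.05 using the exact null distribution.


Step 1: Enumerate the 15 unordered pairs (i,j) with i<j and classify each by sign(x_j-x_i) * sign(y_j-y_i).
  (1,2):dx=-1,dy=-4->C; (1,3):dx=+1,dy=-9->D; (1,4):dx=+2,dy=-3->D; (1,5):dx=+4,dy=+1->C
  (1,6):dx=-4,dy=-7->C; (2,3):dx=+2,dy=-5->D; (2,4):dx=+3,dy=+1->C; (2,5):dx=+5,dy=+5->C
  (2,6):dx=-3,dy=-3->C; (3,4):dx=+1,dy=+6->C; (3,5):dx=+3,dy=+10->C; (3,6):dx=-5,dy=+2->D
  (4,5):dx=+2,dy=+4->C; (4,6):dx=-6,dy=-4->C; (5,6):dx=-8,dy=-8->C
Step 2: C = 11, D = 4, total pairs = 15.
Step 3: tau = (C - D)/(n(n-1)/2) = (11 - 4)/15 = 0.466667.
Step 4: Exact two-sided p-value (enumerate n! = 720 permutations of y under H0): p = 0.272222.
Step 5: alpha = 0.05. fail to reject H0.

tau_b = 0.4667 (C=11, D=4), p = 0.272222, fail to reject H0.


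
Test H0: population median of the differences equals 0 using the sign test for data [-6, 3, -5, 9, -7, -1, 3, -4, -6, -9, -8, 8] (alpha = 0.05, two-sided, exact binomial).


Step 1: Discard zero differences. Original n = 12; n_eff = number of nonzero differences = 12.
Nonzero differences (with sign): -6, +3, -5, +9, -7, -1, +3, -4, -6, -9, -8, +8
Step 2: Count signs: positive = 4, negative = 8.
Step 3: Under H0: P(positive) = 0.5, so the number of positives S ~ Bin(12, 0.5).
Step 4: Two-sided exact p-value = sum of Bin(12,0.5) probabilities at or below the observed probability = 0.387695.
Step 5: alpha = 0.05. fail to reject H0.

n_eff = 12, pos = 4, neg = 8, p = 0.387695, fail to reject H0.


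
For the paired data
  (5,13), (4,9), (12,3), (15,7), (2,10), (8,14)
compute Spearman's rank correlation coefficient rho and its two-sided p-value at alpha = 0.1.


Step 1: Rank x and y separately (midranks; no ties here).
rank(x): 5->3, 4->2, 12->5, 15->6, 2->1, 8->4
rank(y): 13->5, 9->3, 3->1, 7->2, 10->4, 14->6
Step 2: d_i = R_x(i) - R_y(i); compute d_i^2.
  (3-5)^2=4, (2-3)^2=1, (5-1)^2=16, (6-2)^2=16, (1-4)^2=9, (4-6)^2=4
sum(d^2) = 50.
Step 3: rho = 1 - 6*50 / (6*(6^2 - 1)) = 1 - 300/210 = -0.428571.
Step 4: Under H0, t = rho * sqrt((n-2)/(1-rho^2)) = -0.9487 ~ t(4).
Step 5: Two-sided p-value from the t-distribution with 4 df = 0.396501.
Step 6: alpha = 0.1. fail to reject H0.

rho = -0.4286, p = 0.396501, fail to reject H0 at alpha = 0.1.


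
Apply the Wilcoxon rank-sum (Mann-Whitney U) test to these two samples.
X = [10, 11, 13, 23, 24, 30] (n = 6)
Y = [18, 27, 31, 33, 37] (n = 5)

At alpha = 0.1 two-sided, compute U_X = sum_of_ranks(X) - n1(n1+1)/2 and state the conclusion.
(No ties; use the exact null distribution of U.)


Step 1: Combine and sort all 11 observations; assign midranks.
sorted (value, group): (10,X), (11,X), (13,X), (18,Y), (23,X), (24,X), (27,Y), (30,X), (31,Y), (33,Y), (37,Y)
ranks: 10->1, 11->2, 13->3, 18->4, 23->5, 24->6, 27->7, 30->8, 31->9, 33->10, 37->11
Step 2: Rank sum for X: R1 = 1 + 2 + 3 + 5 + 6 + 8 = 25.
Step 3: U_X = R1 - n1(n1+1)/2 = 25 - 6*7/2 = 25 - 21 = 4.
       U_Y = n1*n2 - U_X = 30 - 4 = 26.
Step 4: No ties, so the exact null distribution of U (based on enumerating the C(11,6) = 462 equally likely rank assignments) gives the two-sided p-value.
Step 5: p-value = 0.051948; compare to alpha = 0.1. reject H0.

U_X = 4, p = 0.051948, reject H0 at alpha = 0.1.


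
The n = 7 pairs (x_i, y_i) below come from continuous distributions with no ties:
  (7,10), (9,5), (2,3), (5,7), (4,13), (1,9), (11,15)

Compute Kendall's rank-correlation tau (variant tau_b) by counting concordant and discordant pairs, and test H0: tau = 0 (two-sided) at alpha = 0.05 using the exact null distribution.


Step 1: Enumerate the 21 unordered pairs (i,j) with i<j and classify each by sign(x_j-x_i) * sign(y_j-y_i).
  (1,2):dx=+2,dy=-5->D; (1,3):dx=-5,dy=-7->C; (1,4):dx=-2,dy=-3->C; (1,5):dx=-3,dy=+3->D
  (1,6):dx=-6,dy=-1->C; (1,7):dx=+4,dy=+5->C; (2,3):dx=-7,dy=-2->C; (2,4):dx=-4,dy=+2->D
  (2,5):dx=-5,dy=+8->D; (2,6):dx=-8,dy=+4->D; (2,7):dx=+2,dy=+10->C; (3,4):dx=+3,dy=+4->C
  (3,5):dx=+2,dy=+10->C; (3,6):dx=-1,dy=+6->D; (3,7):dx=+9,dy=+12->C; (4,5):dx=-1,dy=+6->D
  (4,6):dx=-4,dy=+2->D; (4,7):dx=+6,dy=+8->C; (5,6):dx=-3,dy=-4->C; (5,7):dx=+7,dy=+2->C
  (6,7):dx=+10,dy=+6->C
Step 2: C = 13, D = 8, total pairs = 21.
Step 3: tau = (C - D)/(n(n-1)/2) = (13 - 8)/21 = 0.238095.
Step 4: Exact two-sided p-value (enumerate n! = 5040 permutations of y under H0): p = 0.561905.
Step 5: alpha = 0.05. fail to reject H0.

tau_b = 0.2381 (C=13, D=8), p = 0.561905, fail to reject H0.


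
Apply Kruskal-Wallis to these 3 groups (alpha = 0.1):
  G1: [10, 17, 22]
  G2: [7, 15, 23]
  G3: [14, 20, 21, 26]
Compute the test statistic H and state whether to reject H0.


Step 1: Combine all N = 10 observations and assign midranks.
sorted (value, group, rank): (7,G2,1), (10,G1,2), (14,G3,3), (15,G2,4), (17,G1,5), (20,G3,6), (21,G3,7), (22,G1,8), (23,G2,9), (26,G3,10)
Step 2: Sum ranks within each group.
R_1 = 15 (n_1 = 3)
R_2 = 14 (n_2 = 3)
R_3 = 26 (n_3 = 4)
Step 3: H = 12/(N(N+1)) * sum(R_i^2/n_i) - 3(N+1)
     = 12/(10*11) * (15^2/3 + 14^2/3 + 26^2/4) - 3*11
     = 0.109091 * 309.333 - 33
     = 0.745455.
Step 4: No ties, so H is used without correction.
Step 5: Under H0, H ~ chi^2(2); p-value = 0.688853.
Step 6: alpha = 0.1. fail to reject H0.

H = 0.7455, df = 2, p = 0.688853, fail to reject H0.


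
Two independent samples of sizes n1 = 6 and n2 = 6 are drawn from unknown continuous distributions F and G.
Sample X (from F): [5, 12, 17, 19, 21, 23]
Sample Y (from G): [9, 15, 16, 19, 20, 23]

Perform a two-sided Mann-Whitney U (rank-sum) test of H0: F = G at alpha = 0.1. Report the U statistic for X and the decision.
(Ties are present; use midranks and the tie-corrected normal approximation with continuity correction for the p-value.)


Step 1: Combine and sort all 12 observations; assign midranks.
sorted (value, group): (5,X), (9,Y), (12,X), (15,Y), (16,Y), (17,X), (19,X), (19,Y), (20,Y), (21,X), (23,X), (23,Y)
ranks: 5->1, 9->2, 12->3, 15->4, 16->5, 17->6, 19->7.5, 19->7.5, 20->9, 21->10, 23->11.5, 23->11.5
Step 2: Rank sum for X: R1 = 1 + 3 + 6 + 7.5 + 10 + 11.5 = 39.
Step 3: U_X = R1 - n1(n1+1)/2 = 39 - 6*7/2 = 39 - 21 = 18.
       U_Y = n1*n2 - U_X = 36 - 18 = 18.
Step 4: Ties are present, so use the tie-corrected normal approximation (with continuity correction) for the p-value.
Step 5: p-value = 1.000000; compare to alpha = 0.1. fail to reject H0.

U_X = 18, p = 1.000000, fail to reject H0 at alpha = 0.1.


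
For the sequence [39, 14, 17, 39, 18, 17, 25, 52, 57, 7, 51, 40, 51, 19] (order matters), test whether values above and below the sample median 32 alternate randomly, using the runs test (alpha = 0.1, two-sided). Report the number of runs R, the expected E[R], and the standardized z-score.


Step 1: Compute median = 32; label A = above, B = below.
Labels in order: ABBABBBAABAAAB  (n_A = 7, n_B = 7)
Step 2: Count runs R = 8.
Step 3: Under H0 (random ordering), E[R] = 2*n_A*n_B/(n_A+n_B) + 1 = 2*7*7/14 + 1 = 8.0000.
        Var[R] = 2*n_A*n_B*(2*n_A*n_B - n_A - n_B) / ((n_A+n_B)^2 * (n_A+n_B-1)) = 8232/2548 = 3.2308.
        SD[R] = 1.7974.
Step 4: R = E[R], so z = 0 with no continuity correction.
Step 5: Two-sided p-value via normal approximation = 2*(1 - Phi(|z|)) = 1.000000.
Step 6: alpha = 0.1. fail to reject H0.

R = 8, z = 0.0000, p = 1.000000, fail to reject H0.


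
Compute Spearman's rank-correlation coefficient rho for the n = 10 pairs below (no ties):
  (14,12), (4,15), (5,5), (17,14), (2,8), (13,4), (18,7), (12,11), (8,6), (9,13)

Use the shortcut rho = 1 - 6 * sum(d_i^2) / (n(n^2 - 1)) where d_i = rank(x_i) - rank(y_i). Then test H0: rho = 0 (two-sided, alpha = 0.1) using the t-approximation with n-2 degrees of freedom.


Step 1: Rank x and y separately (midranks; no ties here).
rank(x): 14->8, 4->2, 5->3, 17->9, 2->1, 13->7, 18->10, 12->6, 8->4, 9->5
rank(y): 12->7, 15->10, 5->2, 14->9, 8->5, 4->1, 7->4, 11->6, 6->3, 13->8
Step 2: d_i = R_x(i) - R_y(i); compute d_i^2.
  (8-7)^2=1, (2-10)^2=64, (3-2)^2=1, (9-9)^2=0, (1-5)^2=16, (7-1)^2=36, (10-4)^2=36, (6-6)^2=0, (4-3)^2=1, (5-8)^2=9
sum(d^2) = 164.
Step 3: rho = 1 - 6*164 / (10*(10^2 - 1)) = 1 - 984/990 = 0.006061.
Step 4: Under H0, t = rho * sqrt((n-2)/(1-rho^2)) = 0.0171 ~ t(8).
Step 5: Two-sided p-value from the t-distribution with 8 df = 0.986743.
Step 6: alpha = 0.1. fail to reject H0.

rho = 0.0061, p = 0.986743, fail to reject H0 at alpha = 0.1.


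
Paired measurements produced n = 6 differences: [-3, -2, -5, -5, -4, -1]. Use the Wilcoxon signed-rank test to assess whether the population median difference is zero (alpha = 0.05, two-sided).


Step 1: Drop any zero differences (none here) and take |d_i|.
|d| = [3, 2, 5, 5, 4, 1]
Step 2: Midrank |d_i| (ties get averaged ranks).
ranks: |3|->3, |2|->2, |5|->5.5, |5|->5.5, |4|->4, |1|->1
Step 3: Attach original signs; sum ranks with positive sign and with negative sign.
W+ = 0 = 0
W- = 3 + 2 + 5.5 + 5.5 + 4 + 1 = 21
(Check: W+ + W- = 21 should equal n(n+1)/2 = 21.)
Step 4: Test statistic W = min(W+, W-) = 0.
Step 5: Ties in |d|, so use the tie-corrected normal approximation.
        E[W] = n(n+1)/4 = 6*7/4 = 10.5.
        Tie groups: |d|=5 (t=2); sum(t^3 - t) = 6.
        Var[W] = n(n+1)(2n+1)/24 - sum(t^3-t)/48 = 546/24 - 6/48 = 22.625.
        z = (W - E[W]) / sqrt(Var[W]) = (0 - 10.5) / 4.7566 = -2.2075.
        Two-sided p = 2*Phi(z) = 0.027281.
Step 6: alpha = 0.05. reject H0.

W+ = 0, W- = 21, W = min = 0, p = 0.027281, reject H0.


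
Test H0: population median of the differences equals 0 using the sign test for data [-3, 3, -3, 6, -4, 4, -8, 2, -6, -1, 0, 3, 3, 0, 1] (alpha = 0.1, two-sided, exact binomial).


Step 1: Discard zero differences. Original n = 15; n_eff = number of nonzero differences = 13.
Nonzero differences (with sign): -3, +3, -3, +6, -4, +4, -8, +2, -6, -1, +3, +3, +1
Step 2: Count signs: positive = 7, negative = 6.
Step 3: Under H0: P(positive) = 0.5, so the number of positives S ~ Bin(13, 0.5).
Step 4: Two-sided exact p-value = sum of Bin(13,0.5) probabilities at or below the observed probability = 1.000000.
Step 5: alpha = 0.1. fail to reject H0.

n_eff = 13, pos = 7, neg = 6, p = 1.000000, fail to reject H0.


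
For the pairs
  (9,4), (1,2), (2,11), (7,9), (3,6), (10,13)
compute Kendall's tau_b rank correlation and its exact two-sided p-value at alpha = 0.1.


Step 1: Enumerate the 15 unordered pairs (i,j) with i<j and classify each by sign(x_j-x_i) * sign(y_j-y_i).
  (1,2):dx=-8,dy=-2->C; (1,3):dx=-7,dy=+7->D; (1,4):dx=-2,dy=+5->D; (1,5):dx=-6,dy=+2->D
  (1,6):dx=+1,dy=+9->C; (2,3):dx=+1,dy=+9->C; (2,4):dx=+6,dy=+7->C; (2,5):dx=+2,dy=+4->C
  (2,6):dx=+9,dy=+11->C; (3,4):dx=+5,dy=-2->D; (3,5):dx=+1,dy=-5->D; (3,6):dx=+8,dy=+2->C
  (4,5):dx=-4,dy=-3->C; (4,6):dx=+3,dy=+4->C; (5,6):dx=+7,dy=+7->C
Step 2: C = 10, D = 5, total pairs = 15.
Step 3: tau = (C - D)/(n(n-1)/2) = (10 - 5)/15 = 0.333333.
Step 4: Exact two-sided p-value (enumerate n! = 720 permutations of y under H0): p = 0.469444.
Step 5: alpha = 0.1. fail to reject H0.

tau_b = 0.3333 (C=10, D=5), p = 0.469444, fail to reject H0.


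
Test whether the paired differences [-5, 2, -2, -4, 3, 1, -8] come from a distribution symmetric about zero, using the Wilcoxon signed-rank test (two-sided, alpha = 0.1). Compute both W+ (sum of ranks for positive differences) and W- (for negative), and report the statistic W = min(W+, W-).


Step 1: Drop any zero differences (none here) and take |d_i|.
|d| = [5, 2, 2, 4, 3, 1, 8]
Step 2: Midrank |d_i| (ties get averaged ranks).
ranks: |5|->6, |2|->2.5, |2|->2.5, |4|->5, |3|->4, |1|->1, |8|->7
Step 3: Attach original signs; sum ranks with positive sign and with negative sign.
W+ = 2.5 + 4 + 1 = 7.5
W- = 6 + 2.5 + 5 + 7 = 20.5
(Check: W+ + W- = 28 should equal n(n+1)/2 = 28.)
Step 4: Test statistic W = min(W+, W-) = 7.5.
Step 5: Ties in |d|, so use the tie-corrected normal approximation.
        E[W] = n(n+1)/4 = 7*8/4 = 14.
        Tie groups: |d|=2 (t=2); sum(t^3 - t) = 6.
        Var[W] = n(n+1)(2n+1)/24 - sum(t^3-t)/48 = 840/24 - 6/48 = 34.875.
        z = (W - E[W]) / sqrt(Var[W]) = (7.5 - 14) / 5.9055 = -1.1007.
        Two-sided p = 2*Phi(z) = 0.271041.
Step 6: alpha = 0.1. fail to reject H0.

W+ = 7.5, W- = 20.5, W = min = 7.5, p = 0.271041, fail to reject H0.


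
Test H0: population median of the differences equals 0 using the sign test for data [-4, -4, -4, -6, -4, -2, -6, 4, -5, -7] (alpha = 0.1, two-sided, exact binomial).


Step 1: Discard zero differences. Original n = 10; n_eff = number of nonzero differences = 10.
Nonzero differences (with sign): -4, -4, -4, -6, -4, -2, -6, +4, -5, -7
Step 2: Count signs: positive = 1, negative = 9.
Step 3: Under H0: P(positive) = 0.5, so the number of positives S ~ Bin(10, 0.5).
Step 4: Two-sided exact p-value = sum of Bin(10,0.5) probabilities at or below the observed probability = 0.021484.
Step 5: alpha = 0.1. reject H0.

n_eff = 10, pos = 1, neg = 9, p = 0.021484, reject H0.


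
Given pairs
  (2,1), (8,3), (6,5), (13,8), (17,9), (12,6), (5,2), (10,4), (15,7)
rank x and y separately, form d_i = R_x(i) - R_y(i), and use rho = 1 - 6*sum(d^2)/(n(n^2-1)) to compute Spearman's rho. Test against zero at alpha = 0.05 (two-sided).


Step 1: Rank x and y separately (midranks; no ties here).
rank(x): 2->1, 8->4, 6->3, 13->7, 17->9, 12->6, 5->2, 10->5, 15->8
rank(y): 1->1, 3->3, 5->5, 8->8, 9->9, 6->6, 2->2, 4->4, 7->7
Step 2: d_i = R_x(i) - R_y(i); compute d_i^2.
  (1-1)^2=0, (4-3)^2=1, (3-5)^2=4, (7-8)^2=1, (9-9)^2=0, (6-6)^2=0, (2-2)^2=0, (5-4)^2=1, (8-7)^2=1
sum(d^2) = 8.
Step 3: rho = 1 - 6*8 / (9*(9^2 - 1)) = 1 - 48/720 = 0.933333.
Step 4: Under H0, t = rho * sqrt((n-2)/(1-rho^2)) = 6.8783 ~ t(7).
Step 5: Two-sided p-value from the t-distribution with 7 df = 0.000236.
Step 6: alpha = 0.05. reject H0.

rho = 0.9333, p = 0.000236, reject H0 at alpha = 0.05.


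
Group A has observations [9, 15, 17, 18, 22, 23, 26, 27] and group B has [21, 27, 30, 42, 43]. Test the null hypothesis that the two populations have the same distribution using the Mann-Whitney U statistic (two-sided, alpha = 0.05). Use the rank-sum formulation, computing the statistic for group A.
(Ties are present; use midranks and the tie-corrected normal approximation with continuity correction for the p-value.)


Step 1: Combine and sort all 13 observations; assign midranks.
sorted (value, group): (9,X), (15,X), (17,X), (18,X), (21,Y), (22,X), (23,X), (26,X), (27,X), (27,Y), (30,Y), (42,Y), (43,Y)
ranks: 9->1, 15->2, 17->3, 18->4, 21->5, 22->6, 23->7, 26->8, 27->9.5, 27->9.5, 30->11, 42->12, 43->13
Step 2: Rank sum for X: R1 = 1 + 2 + 3 + 4 + 6 + 7 + 8 + 9.5 = 40.5.
Step 3: U_X = R1 - n1(n1+1)/2 = 40.5 - 8*9/2 = 40.5 - 36 = 4.5.
       U_Y = n1*n2 - U_X = 40 - 4.5 = 35.5.
Step 4: Ties are present, so use the tie-corrected normal approximation (with continuity correction) for the p-value.
Step 5: p-value = 0.027892; compare to alpha = 0.05. reject H0.

U_X = 4.5, p = 0.027892, reject H0 at alpha = 0.05.


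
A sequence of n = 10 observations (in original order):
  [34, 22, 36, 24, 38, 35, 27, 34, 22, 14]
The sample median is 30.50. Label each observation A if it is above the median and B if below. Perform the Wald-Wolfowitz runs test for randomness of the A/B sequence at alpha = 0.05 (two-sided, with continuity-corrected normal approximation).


Step 1: Compute median = 30.50; label A = above, B = below.
Labels in order: ABABAABABB  (n_A = 5, n_B = 5)
Step 2: Count runs R = 8.
Step 3: Under H0 (random ordering), E[R] = 2*n_A*n_B/(n_A+n_B) + 1 = 2*5*5/10 + 1 = 6.0000.
        Var[R] = 2*n_A*n_B*(2*n_A*n_B - n_A - n_B) / ((n_A+n_B)^2 * (n_A+n_B-1)) = 2000/900 = 2.2222.
        SD[R] = 1.4907.
Step 4: Continuity-corrected z = (R - 0.5 - E[R]) / SD[R] = (8 - 0.5 - 6.0000) / 1.4907 = 1.0062.
Step 5: Two-sided p-value via normal approximation = 2*(1 - Phi(|z|)) = 0.314305.
Step 6: alpha = 0.05. fail to reject H0.

R = 8, z = 1.0062, p = 0.314305, fail to reject H0.


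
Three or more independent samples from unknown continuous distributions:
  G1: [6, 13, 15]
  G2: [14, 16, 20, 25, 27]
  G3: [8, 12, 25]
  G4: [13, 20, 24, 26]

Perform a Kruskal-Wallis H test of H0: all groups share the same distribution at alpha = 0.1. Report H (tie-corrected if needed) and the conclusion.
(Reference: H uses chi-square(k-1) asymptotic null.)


Step 1: Combine all N = 15 observations and assign midranks.
sorted (value, group, rank): (6,G1,1), (8,G3,2), (12,G3,3), (13,G1,4.5), (13,G4,4.5), (14,G2,6), (15,G1,7), (16,G2,8), (20,G2,9.5), (20,G4,9.5), (24,G4,11), (25,G2,12.5), (25,G3,12.5), (26,G4,14), (27,G2,15)
Step 2: Sum ranks within each group.
R_1 = 12.5 (n_1 = 3)
R_2 = 51 (n_2 = 5)
R_3 = 17.5 (n_3 = 3)
R_4 = 39 (n_4 = 4)
Step 3: H = 12/(N(N+1)) * sum(R_i^2/n_i) - 3(N+1)
     = 12/(15*16) * (12.5^2/3 + 51^2/5 + 17.5^2/3 + 39^2/4) - 3*16
     = 0.050000 * 1054.62 - 48
     = 4.730833.
Step 4: Ties present; correction factor C = 1 - 18/(15^3 - 15) = 0.994643. Corrected H = 4.730833 / 0.994643 = 4.756314.
Step 5: Under H0, H ~ chi^2(3); p-value = 0.190536.
Step 6: alpha = 0.1. fail to reject H0.

H = 4.7563, df = 3, p = 0.190536, fail to reject H0.


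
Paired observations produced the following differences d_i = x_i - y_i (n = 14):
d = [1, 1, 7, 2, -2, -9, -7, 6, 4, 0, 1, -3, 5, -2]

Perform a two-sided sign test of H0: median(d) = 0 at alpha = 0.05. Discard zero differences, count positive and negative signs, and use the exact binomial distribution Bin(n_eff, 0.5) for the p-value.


Step 1: Discard zero differences. Original n = 14; n_eff = number of nonzero differences = 13.
Nonzero differences (with sign): +1, +1, +7, +2, -2, -9, -7, +6, +4, +1, -3, +5, -2
Step 2: Count signs: positive = 8, negative = 5.
Step 3: Under H0: P(positive) = 0.5, so the number of positives S ~ Bin(13, 0.5).
Step 4: Two-sided exact p-value = sum of Bin(13,0.5) probabilities at or below the observed probability = 0.581055.
Step 5: alpha = 0.05. fail to reject H0.

n_eff = 13, pos = 8, neg = 5, p = 0.581055, fail to reject H0.


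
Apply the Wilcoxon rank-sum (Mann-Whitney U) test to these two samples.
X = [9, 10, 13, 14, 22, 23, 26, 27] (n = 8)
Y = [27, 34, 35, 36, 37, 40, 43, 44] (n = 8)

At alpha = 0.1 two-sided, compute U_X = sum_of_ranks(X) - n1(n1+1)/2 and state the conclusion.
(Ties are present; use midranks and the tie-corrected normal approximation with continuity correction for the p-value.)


Step 1: Combine and sort all 16 observations; assign midranks.
sorted (value, group): (9,X), (10,X), (13,X), (14,X), (22,X), (23,X), (26,X), (27,X), (27,Y), (34,Y), (35,Y), (36,Y), (37,Y), (40,Y), (43,Y), (44,Y)
ranks: 9->1, 10->2, 13->3, 14->4, 22->5, 23->6, 26->7, 27->8.5, 27->8.5, 34->10, 35->11, 36->12, 37->13, 40->14, 43->15, 44->16
Step 2: Rank sum for X: R1 = 1 + 2 + 3 + 4 + 5 + 6 + 7 + 8.5 = 36.5.
Step 3: U_X = R1 - n1(n1+1)/2 = 36.5 - 8*9/2 = 36.5 - 36 = 0.5.
       U_Y = n1*n2 - U_X = 64 - 0.5 = 63.5.
Step 4: Ties are present, so use the tie-corrected normal approximation (with continuity correction) for the p-value.
Step 5: p-value = 0.001122; compare to alpha = 0.1. reject H0.

U_X = 0.5, p = 0.001122, reject H0 at alpha = 0.1.


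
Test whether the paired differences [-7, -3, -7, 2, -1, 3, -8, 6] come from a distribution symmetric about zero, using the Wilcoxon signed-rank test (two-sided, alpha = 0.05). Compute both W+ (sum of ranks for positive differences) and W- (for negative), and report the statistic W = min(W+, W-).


Step 1: Drop any zero differences (none here) and take |d_i|.
|d| = [7, 3, 7, 2, 1, 3, 8, 6]
Step 2: Midrank |d_i| (ties get averaged ranks).
ranks: |7|->6.5, |3|->3.5, |7|->6.5, |2|->2, |1|->1, |3|->3.5, |8|->8, |6|->5
Step 3: Attach original signs; sum ranks with positive sign and with negative sign.
W+ = 2 + 3.5 + 5 = 10.5
W- = 6.5 + 3.5 + 6.5 + 1 + 8 = 25.5
(Check: W+ + W- = 36 should equal n(n+1)/2 = 36.)
Step 4: Test statistic W = min(W+, W-) = 10.5.
Step 5: Ties in |d|, so use the tie-corrected normal approximation.
        E[W] = n(n+1)/4 = 8*9/4 = 18.
        Tie groups: |d|=3 (t=2), |d|=7 (t=2); sum(t^3 - t) = 12.
        Var[W] = n(n+1)(2n+1)/24 - sum(t^3-t)/48 = 1224/24 - 12/48 = 50.75.
        z = (W - E[W]) / sqrt(Var[W]) = (10.5 - 18) / 7.1239 = -1.0528.
        Two-sided p = 2*Phi(z) = 0.292436.
Step 6: alpha = 0.05. fail to reject H0.

W+ = 10.5, W- = 25.5, W = min = 10.5, p = 0.292436, fail to reject H0.


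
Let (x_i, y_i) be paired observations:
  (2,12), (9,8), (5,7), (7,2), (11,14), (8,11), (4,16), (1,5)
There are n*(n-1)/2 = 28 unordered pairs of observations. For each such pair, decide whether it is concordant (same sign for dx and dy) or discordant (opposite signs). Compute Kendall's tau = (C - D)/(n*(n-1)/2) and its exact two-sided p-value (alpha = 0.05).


Step 1: Enumerate the 28 unordered pairs (i,j) with i<j and classify each by sign(x_j-x_i) * sign(y_j-y_i).
  (1,2):dx=+7,dy=-4->D; (1,3):dx=+3,dy=-5->D; (1,4):dx=+5,dy=-10->D; (1,5):dx=+9,dy=+2->C
  (1,6):dx=+6,dy=-1->D; (1,7):dx=+2,dy=+4->C; (1,8):dx=-1,dy=-7->C; (2,3):dx=-4,dy=-1->C
  (2,4):dx=-2,dy=-6->C; (2,5):dx=+2,dy=+6->C; (2,6):dx=-1,dy=+3->D; (2,7):dx=-5,dy=+8->D
  (2,8):dx=-8,dy=-3->C; (3,4):dx=+2,dy=-5->D; (3,5):dx=+6,dy=+7->C; (3,6):dx=+3,dy=+4->C
  (3,7):dx=-1,dy=+9->D; (3,8):dx=-4,dy=-2->C; (4,5):dx=+4,dy=+12->C; (4,6):dx=+1,dy=+9->C
  (4,7):dx=-3,dy=+14->D; (4,8):dx=-6,dy=+3->D; (5,6):dx=-3,dy=-3->C; (5,7):dx=-7,dy=+2->D
  (5,8):dx=-10,dy=-9->C; (6,7):dx=-4,dy=+5->D; (6,8):dx=-7,dy=-6->C; (7,8):dx=-3,dy=-11->C
Step 2: C = 16, D = 12, total pairs = 28.
Step 3: tau = (C - D)/(n(n-1)/2) = (16 - 12)/28 = 0.142857.
Step 4: Exact two-sided p-value (enumerate n! = 40320 permutations of y under H0): p = 0.719544.
Step 5: alpha = 0.05. fail to reject H0.

tau_b = 0.1429 (C=16, D=12), p = 0.719544, fail to reject H0.


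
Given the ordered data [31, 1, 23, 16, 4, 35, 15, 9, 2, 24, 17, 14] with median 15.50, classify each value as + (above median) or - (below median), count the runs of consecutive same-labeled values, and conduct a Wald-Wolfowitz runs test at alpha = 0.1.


Step 1: Compute median = 15.50; label A = above, B = below.
Labels in order: ABAABABBBAAB  (n_A = 6, n_B = 6)
Step 2: Count runs R = 8.
Step 3: Under H0 (random ordering), E[R] = 2*n_A*n_B/(n_A+n_B) + 1 = 2*6*6/12 + 1 = 7.0000.
        Var[R] = 2*n_A*n_B*(2*n_A*n_B - n_A - n_B) / ((n_A+n_B)^2 * (n_A+n_B-1)) = 4320/1584 = 2.7273.
        SD[R] = 1.6514.
Step 4: Continuity-corrected z = (R - 0.5 - E[R]) / SD[R] = (8 - 0.5 - 7.0000) / 1.6514 = 0.3028.
Step 5: Two-sided p-value via normal approximation = 2*(1 - Phi(|z|)) = 0.762069.
Step 6: alpha = 0.1. fail to reject H0.

R = 8, z = 0.3028, p = 0.762069, fail to reject H0.


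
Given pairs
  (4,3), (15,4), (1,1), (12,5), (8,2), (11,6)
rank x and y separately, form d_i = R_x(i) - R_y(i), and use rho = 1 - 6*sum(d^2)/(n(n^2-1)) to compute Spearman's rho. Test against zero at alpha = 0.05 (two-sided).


Step 1: Rank x and y separately (midranks; no ties here).
rank(x): 4->2, 15->6, 1->1, 12->5, 8->3, 11->4
rank(y): 3->3, 4->4, 1->1, 5->5, 2->2, 6->6
Step 2: d_i = R_x(i) - R_y(i); compute d_i^2.
  (2-3)^2=1, (6-4)^2=4, (1-1)^2=0, (5-5)^2=0, (3-2)^2=1, (4-6)^2=4
sum(d^2) = 10.
Step 3: rho = 1 - 6*10 / (6*(6^2 - 1)) = 1 - 60/210 = 0.714286.
Step 4: Under H0, t = rho * sqrt((n-2)/(1-rho^2)) = 2.0412 ~ t(4).
Step 5: Two-sided p-value from the t-distribution with 4 df = 0.110787.
Step 6: alpha = 0.05. fail to reject H0.

rho = 0.7143, p = 0.110787, fail to reject H0 at alpha = 0.05.


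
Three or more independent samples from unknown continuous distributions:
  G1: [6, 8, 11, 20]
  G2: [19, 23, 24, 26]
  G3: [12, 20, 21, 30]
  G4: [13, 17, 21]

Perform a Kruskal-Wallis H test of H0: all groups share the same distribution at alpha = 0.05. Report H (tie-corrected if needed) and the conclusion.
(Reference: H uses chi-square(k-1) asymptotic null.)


Step 1: Combine all N = 15 observations and assign midranks.
sorted (value, group, rank): (6,G1,1), (8,G1,2), (11,G1,3), (12,G3,4), (13,G4,5), (17,G4,6), (19,G2,7), (20,G1,8.5), (20,G3,8.5), (21,G3,10.5), (21,G4,10.5), (23,G2,12), (24,G2,13), (26,G2,14), (30,G3,15)
Step 2: Sum ranks within each group.
R_1 = 14.5 (n_1 = 4)
R_2 = 46 (n_2 = 4)
R_3 = 38 (n_3 = 4)
R_4 = 21.5 (n_4 = 3)
Step 3: H = 12/(N(N+1)) * sum(R_i^2/n_i) - 3(N+1)
     = 12/(15*16) * (14.5^2/4 + 46^2/4 + 38^2/4 + 21.5^2/3) - 3*16
     = 0.050000 * 1096.65 - 48
     = 6.832292.
Step 4: Ties present; correction factor C = 1 - 12/(15^3 - 15) = 0.996429. Corrected H = 6.832292 / 0.996429 = 6.856780.
Step 5: Under H0, H ~ chi^2(3); p-value = 0.076606.
Step 6: alpha = 0.05. fail to reject H0.

H = 6.8568, df = 3, p = 0.076606, fail to reject H0.


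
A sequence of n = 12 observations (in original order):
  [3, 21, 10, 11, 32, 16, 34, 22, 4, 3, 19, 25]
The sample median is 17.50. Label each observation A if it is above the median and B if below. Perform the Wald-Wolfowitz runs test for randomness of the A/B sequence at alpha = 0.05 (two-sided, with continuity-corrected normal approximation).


Step 1: Compute median = 17.50; label A = above, B = below.
Labels in order: BABBABAABBAA  (n_A = 6, n_B = 6)
Step 2: Count runs R = 8.
Step 3: Under H0 (random ordering), E[R] = 2*n_A*n_B/(n_A+n_B) + 1 = 2*6*6/12 + 1 = 7.0000.
        Var[R] = 2*n_A*n_B*(2*n_A*n_B - n_A - n_B) / ((n_A+n_B)^2 * (n_A+n_B-1)) = 4320/1584 = 2.7273.
        SD[R] = 1.6514.
Step 4: Continuity-corrected z = (R - 0.5 - E[R]) / SD[R] = (8 - 0.5 - 7.0000) / 1.6514 = 0.3028.
Step 5: Two-sided p-value via normal approximation = 2*(1 - Phi(|z|)) = 0.762069.
Step 6: alpha = 0.05. fail to reject H0.

R = 8, z = 0.3028, p = 0.762069, fail to reject H0.


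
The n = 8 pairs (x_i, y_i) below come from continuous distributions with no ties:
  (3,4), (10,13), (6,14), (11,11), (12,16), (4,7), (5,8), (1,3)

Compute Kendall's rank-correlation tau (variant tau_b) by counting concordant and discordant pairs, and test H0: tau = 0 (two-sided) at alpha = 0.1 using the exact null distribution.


Step 1: Enumerate the 28 unordered pairs (i,j) with i<j and classify each by sign(x_j-x_i) * sign(y_j-y_i).
  (1,2):dx=+7,dy=+9->C; (1,3):dx=+3,dy=+10->C; (1,4):dx=+8,dy=+7->C; (1,5):dx=+9,dy=+12->C
  (1,6):dx=+1,dy=+3->C; (1,7):dx=+2,dy=+4->C; (1,8):dx=-2,dy=-1->C; (2,3):dx=-4,dy=+1->D
  (2,4):dx=+1,dy=-2->D; (2,5):dx=+2,dy=+3->C; (2,6):dx=-6,dy=-6->C; (2,7):dx=-5,dy=-5->C
  (2,8):dx=-9,dy=-10->C; (3,4):dx=+5,dy=-3->D; (3,5):dx=+6,dy=+2->C; (3,6):dx=-2,dy=-7->C
  (3,7):dx=-1,dy=-6->C; (3,8):dx=-5,dy=-11->C; (4,5):dx=+1,dy=+5->C; (4,6):dx=-7,dy=-4->C
  (4,7):dx=-6,dy=-3->C; (4,8):dx=-10,dy=-8->C; (5,6):dx=-8,dy=-9->C; (5,7):dx=-7,dy=-8->C
  (5,8):dx=-11,dy=-13->C; (6,7):dx=+1,dy=+1->C; (6,8):dx=-3,dy=-4->C; (7,8):dx=-4,dy=-5->C
Step 2: C = 25, D = 3, total pairs = 28.
Step 3: tau = (C - D)/(n(n-1)/2) = (25 - 3)/28 = 0.785714.
Step 4: Exact two-sided p-value (enumerate n! = 40320 permutations of y under H0): p = 0.005506.
Step 5: alpha = 0.1. reject H0.

tau_b = 0.7857 (C=25, D=3), p = 0.005506, reject H0.


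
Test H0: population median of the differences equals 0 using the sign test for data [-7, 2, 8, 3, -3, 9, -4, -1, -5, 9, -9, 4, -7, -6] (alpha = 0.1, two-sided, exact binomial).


Step 1: Discard zero differences. Original n = 14; n_eff = number of nonzero differences = 14.
Nonzero differences (with sign): -7, +2, +8, +3, -3, +9, -4, -1, -5, +9, -9, +4, -7, -6
Step 2: Count signs: positive = 6, negative = 8.
Step 3: Under H0: P(positive) = 0.5, so the number of positives S ~ Bin(14, 0.5).
Step 4: Two-sided exact p-value = sum of Bin(14,0.5) probabilities at or below the observed probability = 0.790527.
Step 5: alpha = 0.1. fail to reject H0.

n_eff = 14, pos = 6, neg = 8, p = 0.790527, fail to reject H0.


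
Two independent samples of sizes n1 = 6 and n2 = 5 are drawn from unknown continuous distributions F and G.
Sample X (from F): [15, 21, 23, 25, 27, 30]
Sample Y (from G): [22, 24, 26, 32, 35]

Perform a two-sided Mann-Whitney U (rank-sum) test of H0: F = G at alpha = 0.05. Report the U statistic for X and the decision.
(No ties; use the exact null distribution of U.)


Step 1: Combine and sort all 11 observations; assign midranks.
sorted (value, group): (15,X), (21,X), (22,Y), (23,X), (24,Y), (25,X), (26,Y), (27,X), (30,X), (32,Y), (35,Y)
ranks: 15->1, 21->2, 22->3, 23->4, 24->5, 25->6, 26->7, 27->8, 30->9, 32->10, 35->11
Step 2: Rank sum for X: R1 = 1 + 2 + 4 + 6 + 8 + 9 = 30.
Step 3: U_X = R1 - n1(n1+1)/2 = 30 - 6*7/2 = 30 - 21 = 9.
       U_Y = n1*n2 - U_X = 30 - 9 = 21.
Step 4: No ties, so the exact null distribution of U (based on enumerating the C(11,6) = 462 equally likely rank assignments) gives the two-sided p-value.
Step 5: p-value = 0.329004; compare to alpha = 0.05. fail to reject H0.

U_X = 9, p = 0.329004, fail to reject H0 at alpha = 0.05.


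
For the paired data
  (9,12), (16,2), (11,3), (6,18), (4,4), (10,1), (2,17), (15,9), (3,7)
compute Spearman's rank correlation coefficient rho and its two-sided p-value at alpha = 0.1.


Step 1: Rank x and y separately (midranks; no ties here).
rank(x): 9->5, 16->9, 11->7, 6->4, 4->3, 10->6, 2->1, 15->8, 3->2
rank(y): 12->7, 2->2, 3->3, 18->9, 4->4, 1->1, 17->8, 9->6, 7->5
Step 2: d_i = R_x(i) - R_y(i); compute d_i^2.
  (5-7)^2=4, (9-2)^2=49, (7-3)^2=16, (4-9)^2=25, (3-4)^2=1, (6-1)^2=25, (1-8)^2=49, (8-6)^2=4, (2-5)^2=9
sum(d^2) = 182.
Step 3: rho = 1 - 6*182 / (9*(9^2 - 1)) = 1 - 1092/720 = -0.516667.
Step 4: Under H0, t = rho * sqrt((n-2)/(1-rho^2)) = -1.5966 ~ t(7).
Step 5: Two-sided p-value from the t-distribution with 7 df = 0.154390.
Step 6: alpha = 0.1. fail to reject H0.

rho = -0.5167, p = 0.154390, fail to reject H0 at alpha = 0.1.


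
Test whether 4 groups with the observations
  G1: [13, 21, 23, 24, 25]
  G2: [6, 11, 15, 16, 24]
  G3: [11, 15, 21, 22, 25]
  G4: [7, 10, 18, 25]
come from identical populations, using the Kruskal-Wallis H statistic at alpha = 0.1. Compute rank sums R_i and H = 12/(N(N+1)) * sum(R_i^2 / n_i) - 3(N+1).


Step 1: Combine all N = 19 observations and assign midranks.
sorted (value, group, rank): (6,G2,1), (7,G4,2), (10,G4,3), (11,G2,4.5), (11,G3,4.5), (13,G1,6), (15,G2,7.5), (15,G3,7.5), (16,G2,9), (18,G4,10), (21,G1,11.5), (21,G3,11.5), (22,G3,13), (23,G1,14), (24,G1,15.5), (24,G2,15.5), (25,G1,18), (25,G3,18), (25,G4,18)
Step 2: Sum ranks within each group.
R_1 = 65 (n_1 = 5)
R_2 = 37.5 (n_2 = 5)
R_3 = 54.5 (n_3 = 5)
R_4 = 33 (n_4 = 4)
Step 3: H = 12/(N(N+1)) * sum(R_i^2/n_i) - 3(N+1)
     = 12/(19*20) * (65^2/5 + 37.5^2/5 + 54.5^2/5 + 33^2/4) - 3*20
     = 0.031579 * 1992.55 - 60
     = 2.922632.
Step 4: Ties present; correction factor C = 1 - 48/(19^3 - 19) = 0.992982. Corrected H = 2.922632 / 0.992982 = 2.943286.
Step 5: Under H0, H ~ chi^2(3); p-value = 0.400452.
Step 6: alpha = 0.1. fail to reject H0.

H = 2.9433, df = 3, p = 0.400452, fail to reject H0.


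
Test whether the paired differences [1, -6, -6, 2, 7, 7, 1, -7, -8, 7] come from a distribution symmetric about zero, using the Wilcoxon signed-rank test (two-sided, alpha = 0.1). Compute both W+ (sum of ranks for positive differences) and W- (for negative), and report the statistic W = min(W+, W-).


Step 1: Drop any zero differences (none here) and take |d_i|.
|d| = [1, 6, 6, 2, 7, 7, 1, 7, 8, 7]
Step 2: Midrank |d_i| (ties get averaged ranks).
ranks: |1|->1.5, |6|->4.5, |6|->4.5, |2|->3, |7|->7.5, |7|->7.5, |1|->1.5, |7|->7.5, |8|->10, |7|->7.5
Step 3: Attach original signs; sum ranks with positive sign and with negative sign.
W+ = 1.5 + 3 + 7.5 + 7.5 + 1.5 + 7.5 = 28.5
W- = 4.5 + 4.5 + 7.5 + 10 = 26.5
(Check: W+ + W- = 55 should equal n(n+1)/2 = 55.)
Step 4: Test statistic W = min(W+, W-) = 26.5.
Step 5: Ties in |d|, so use the tie-corrected normal approximation.
        E[W] = n(n+1)/4 = 10*11/4 = 27.5.
        Tie groups: |d|=1 (t=2), |d|=6 (t=2), |d|=7 (t=4); sum(t^3 - t) = 72.
        Var[W] = n(n+1)(2n+1)/24 - sum(t^3-t)/48 = 2310/24 - 72/48 = 94.75.
        z = (W - E[W]) / sqrt(Var[W]) = (26.5 - 27.5) / 9.7340 = -0.1027.
        Two-sided p = 2*Phi(z) = 0.918175.
Step 6: alpha = 0.1. fail to reject H0.

W+ = 28.5, W- = 26.5, W = min = 26.5, p = 0.918175, fail to reject H0.
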